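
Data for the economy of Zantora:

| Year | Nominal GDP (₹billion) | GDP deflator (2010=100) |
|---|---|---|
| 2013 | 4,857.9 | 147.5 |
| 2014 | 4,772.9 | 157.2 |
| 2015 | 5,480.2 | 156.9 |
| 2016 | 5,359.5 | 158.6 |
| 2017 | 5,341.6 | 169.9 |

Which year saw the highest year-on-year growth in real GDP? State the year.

2015

2014: real = 4772.9/1.572 = 3036.20; growth vs 2013 (3293.49) = -7.81%.
2015: real = 5480.2/1.569 = 3492.80; growth vs 2014 (3036.20) = 15.04%.
2016: real = 5359.5/1.586 = 3379.26; growth vs 2015 (3492.80) = -3.25%.
2017: real = 5341.6/1.699 = 3143.97; growth vs 2016 (3379.26) = -6.96%.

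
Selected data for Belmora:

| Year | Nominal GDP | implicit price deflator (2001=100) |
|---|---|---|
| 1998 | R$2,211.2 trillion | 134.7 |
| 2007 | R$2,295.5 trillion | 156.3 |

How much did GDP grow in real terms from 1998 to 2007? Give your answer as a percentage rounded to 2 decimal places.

-10.53%

Deflate each year: 1998 → 2211.2/1.347 = 1641.57; 2007 → 2295.5/1.563 = 1468.65.
So real GDP changed by 1468.65/1641.57 − 1 = -0.1053, i.e. -10.53%.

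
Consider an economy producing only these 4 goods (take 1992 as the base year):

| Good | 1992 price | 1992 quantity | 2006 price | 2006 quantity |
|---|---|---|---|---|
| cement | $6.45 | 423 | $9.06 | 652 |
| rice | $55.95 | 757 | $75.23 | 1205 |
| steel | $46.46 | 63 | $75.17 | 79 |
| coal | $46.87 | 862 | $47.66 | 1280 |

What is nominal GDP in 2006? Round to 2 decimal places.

Nominal GDP 2006 = Σ (p_2006 × q_2006) = 9.06·652 + 75.23·1205 + 75.17·79 + 47.66·1280 = 163502.50.

$163502.50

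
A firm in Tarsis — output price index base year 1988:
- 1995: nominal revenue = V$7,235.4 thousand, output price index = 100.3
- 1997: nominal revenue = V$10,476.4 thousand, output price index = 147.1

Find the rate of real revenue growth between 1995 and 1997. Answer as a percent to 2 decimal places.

Real revenue 1995 = 7235.4 / 1.003 = 7213.76.
Real revenue 1997 = 10476.4 / 1.471 = 7121.96.
Real growth = 7121.96 / 7213.76 − 1 = -0.0127.

-1.27%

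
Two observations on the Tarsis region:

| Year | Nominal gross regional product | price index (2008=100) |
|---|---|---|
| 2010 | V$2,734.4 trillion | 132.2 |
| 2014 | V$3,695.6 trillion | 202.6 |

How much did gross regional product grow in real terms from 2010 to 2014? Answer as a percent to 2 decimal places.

Real gross regional product 2010 = 2734.4 / 1.322 = 2068.38.
Real gross regional product 2014 = 3695.6 / 2.026 = 1824.09.
Real growth = 1824.09 / 2068.38 − 1 = -0.1181.

-11.81%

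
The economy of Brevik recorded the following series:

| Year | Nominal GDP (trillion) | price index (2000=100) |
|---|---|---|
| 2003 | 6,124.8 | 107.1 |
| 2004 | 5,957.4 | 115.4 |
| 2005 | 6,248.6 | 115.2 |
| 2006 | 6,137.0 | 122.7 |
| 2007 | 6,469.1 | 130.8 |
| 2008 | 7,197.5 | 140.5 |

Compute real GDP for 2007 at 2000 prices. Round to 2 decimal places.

Real GDP 2007 = 6469.1 / 1.308 = 4945.80.

4,945.80 trillion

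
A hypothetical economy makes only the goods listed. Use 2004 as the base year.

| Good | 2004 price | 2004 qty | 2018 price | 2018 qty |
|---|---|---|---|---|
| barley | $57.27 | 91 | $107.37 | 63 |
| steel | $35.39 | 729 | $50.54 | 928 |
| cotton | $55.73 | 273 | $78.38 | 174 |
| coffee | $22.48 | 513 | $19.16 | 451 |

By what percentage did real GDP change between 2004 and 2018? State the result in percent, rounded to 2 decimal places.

-2.55%

Real GDP 2004 = Nominal GDP 2004 = 57.27·91 + 35.39·729 + 55.73·273 + 22.48·513 = 57757.41.
Real GDP 2018 (at 2004 prices) = 57.27·63 + 35.39·928 + 55.73·174 + 22.48·451 = 56285.43.
Real growth = 56285.43/57757.41 − 1 = -0.0255.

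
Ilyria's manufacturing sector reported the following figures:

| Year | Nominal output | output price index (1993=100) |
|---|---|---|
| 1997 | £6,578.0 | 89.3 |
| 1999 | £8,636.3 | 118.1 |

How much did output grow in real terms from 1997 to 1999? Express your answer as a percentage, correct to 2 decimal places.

Deflate each year: 1997 → 6578.0/0.893 = 7366.18; 1999 → 8636.3/1.181 = 7312.70.
So real output changed by 7312.70/7366.18 − 1 = -0.0073, i.e. -0.73%.

-0.73%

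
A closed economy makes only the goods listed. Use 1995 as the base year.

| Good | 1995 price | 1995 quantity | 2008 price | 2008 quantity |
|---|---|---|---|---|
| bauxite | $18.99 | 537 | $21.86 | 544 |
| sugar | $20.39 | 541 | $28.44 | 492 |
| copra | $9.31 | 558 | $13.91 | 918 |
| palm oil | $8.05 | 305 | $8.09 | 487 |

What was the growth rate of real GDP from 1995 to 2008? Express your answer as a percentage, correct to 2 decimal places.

13.68%

Real GDP 1995 = Nominal GDP 1995 = 18.99·537 + 20.39·541 + 9.31·558 + 8.05·305 = 28878.85.
Real GDP 2008 (at 1995 prices) = 18.99·544 + 20.39·492 + 9.31·918 + 8.05·487 = 32829.37.
Real growth = 32829.37/28878.85 − 1 = 0.1368.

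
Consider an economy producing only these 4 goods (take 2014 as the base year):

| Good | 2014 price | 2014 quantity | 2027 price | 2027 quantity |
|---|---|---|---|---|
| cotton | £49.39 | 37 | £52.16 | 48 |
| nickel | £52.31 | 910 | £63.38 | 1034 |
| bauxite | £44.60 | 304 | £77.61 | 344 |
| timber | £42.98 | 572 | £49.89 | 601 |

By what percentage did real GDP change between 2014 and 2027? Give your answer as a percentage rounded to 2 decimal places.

Real GDP 2014 = Nominal GDP 2014 = 49.39·37 + 52.31·910 + 44.60·304 + 42.98·572 = 87572.49.
Real GDP 2027 (at 2014 prices) = 49.39·48 + 52.31·1034 + 44.60·344 + 42.98·601 = 97632.64.
Real growth = 97632.64/87572.49 − 1 = 0.1149.

11.49%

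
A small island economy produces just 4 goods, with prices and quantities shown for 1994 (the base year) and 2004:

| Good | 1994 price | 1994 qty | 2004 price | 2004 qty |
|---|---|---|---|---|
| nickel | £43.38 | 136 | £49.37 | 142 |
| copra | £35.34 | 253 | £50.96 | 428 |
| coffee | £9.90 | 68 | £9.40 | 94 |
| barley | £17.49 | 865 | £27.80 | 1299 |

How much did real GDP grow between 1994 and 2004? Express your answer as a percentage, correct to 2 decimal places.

46.64%

Real GDP 1994 = Nominal GDP 1994 = 43.38·136 + 35.34·253 + 9.90·68 + 17.49·865 = 30642.75.
Real GDP 2004 (at 1994 prices) = 43.38·142 + 35.34·428 + 9.90·94 + 17.49·1299 = 44935.59.
Real growth = 44935.59/30642.75 − 1 = 0.4664.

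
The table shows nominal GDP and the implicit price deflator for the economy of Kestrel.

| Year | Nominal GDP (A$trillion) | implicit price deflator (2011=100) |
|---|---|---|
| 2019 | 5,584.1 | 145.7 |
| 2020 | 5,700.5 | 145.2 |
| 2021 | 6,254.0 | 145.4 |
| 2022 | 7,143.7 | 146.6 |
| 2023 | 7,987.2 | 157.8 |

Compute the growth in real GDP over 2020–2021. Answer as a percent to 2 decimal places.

9.56%

Real GDP 2020 = 5700.5/1.452 = 3925.96.
Real GDP 2021 = 6254.0/1.454 = 4301.24.
Change = 4301.24/3925.96 − 1 = 0.0956.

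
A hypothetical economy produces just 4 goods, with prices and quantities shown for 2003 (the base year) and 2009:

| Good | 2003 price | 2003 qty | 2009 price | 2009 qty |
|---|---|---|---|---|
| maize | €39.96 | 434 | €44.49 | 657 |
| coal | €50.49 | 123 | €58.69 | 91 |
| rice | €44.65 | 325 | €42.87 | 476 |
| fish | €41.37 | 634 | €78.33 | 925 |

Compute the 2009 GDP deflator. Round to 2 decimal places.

141.01

Nominal GDP 2009 = 44.49·657 + 58.69·91 + 42.87·476 + 78.33·925 = 127432.09.
Real GDP 2009 (at 2003 prices) = 39.96·657 + 50.49·91 + 44.65·476 + 41.37·925 = 90368.96.
Deflator = Nominal/Real × 100 = 127432.09/90368.96 × 100 = 141.013.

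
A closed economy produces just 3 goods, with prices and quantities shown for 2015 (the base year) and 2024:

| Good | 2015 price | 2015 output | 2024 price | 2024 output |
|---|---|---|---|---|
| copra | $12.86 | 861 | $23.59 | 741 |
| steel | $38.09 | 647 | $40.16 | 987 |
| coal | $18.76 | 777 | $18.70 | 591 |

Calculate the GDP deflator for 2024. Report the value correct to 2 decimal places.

117.11

Nominal GDP 2024 = 23.59·741 + 40.16·987 + 18.70·591 = 68169.81.
Real GDP 2024 (at 2015 prices) = 12.86·741 + 38.09·987 + 18.76·591 = 58211.25.
Deflator = Nominal/Real × 100 = 68169.81/58211.25 × 100 = 117.108.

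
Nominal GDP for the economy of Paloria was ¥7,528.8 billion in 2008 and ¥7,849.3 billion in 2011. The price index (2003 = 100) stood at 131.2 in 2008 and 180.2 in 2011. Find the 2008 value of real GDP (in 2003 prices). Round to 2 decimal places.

Real GDP = Nominal / (price index/100) = 7528.8 / 1.312 = 5738.41.

¥5,738.41 billion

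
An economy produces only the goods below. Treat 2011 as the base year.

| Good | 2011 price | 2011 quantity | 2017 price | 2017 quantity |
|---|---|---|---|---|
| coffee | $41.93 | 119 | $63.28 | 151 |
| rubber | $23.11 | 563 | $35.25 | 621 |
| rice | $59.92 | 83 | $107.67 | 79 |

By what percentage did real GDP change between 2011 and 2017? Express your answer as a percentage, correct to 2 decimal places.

Real GDP 2011 = Nominal GDP 2011 = 41.93·119 + 23.11·563 + 59.92·83 = 22973.96.
Real GDP 2017 (at 2011 prices) = 41.93·151 + 23.11·621 + 59.92·79 = 25416.42.
Real growth = 25416.42/22973.96 − 1 = 0.1063.

10.63%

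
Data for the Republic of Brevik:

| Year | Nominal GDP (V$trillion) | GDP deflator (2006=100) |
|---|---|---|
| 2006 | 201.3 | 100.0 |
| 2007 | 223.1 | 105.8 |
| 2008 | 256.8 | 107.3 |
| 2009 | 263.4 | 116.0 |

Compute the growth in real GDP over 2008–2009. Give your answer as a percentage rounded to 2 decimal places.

-5.12%

Real GDP 2008 = 256.8/1.073 = 239.33.
Real GDP 2009 = 263.4/1.160 = 227.07.
Change = 227.07/239.33 − 1 = -0.0512.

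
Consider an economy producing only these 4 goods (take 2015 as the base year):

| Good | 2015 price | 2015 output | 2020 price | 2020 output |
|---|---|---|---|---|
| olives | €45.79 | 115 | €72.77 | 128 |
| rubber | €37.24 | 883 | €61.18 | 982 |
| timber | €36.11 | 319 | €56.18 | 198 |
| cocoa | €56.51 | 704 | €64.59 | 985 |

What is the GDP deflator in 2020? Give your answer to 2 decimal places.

136.96

Nominal GDP 2020 = 72.77·128 + 61.18·982 + 56.18·198 + 64.59·985 = 144138.11.
Real GDP 2020 (at 2015 prices) = 45.79·128 + 37.24·982 + 36.11·198 + 56.51·985 = 105242.93.
Deflator = Nominal/Real × 100 = 144138.11/105242.93 × 100 = 136.958.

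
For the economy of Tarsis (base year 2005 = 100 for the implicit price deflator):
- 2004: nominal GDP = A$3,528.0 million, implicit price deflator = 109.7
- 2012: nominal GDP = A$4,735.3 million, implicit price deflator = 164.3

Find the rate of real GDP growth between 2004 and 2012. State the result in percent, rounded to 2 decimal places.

Deflate each year: 2004 → 3528.0/1.097 = 3216.04; 2012 → 4735.3/1.643 = 2882.11.
So real GDP changed by 2882.11/3216.04 − 1 = -0.1038, i.e. -10.38%.

-10.38%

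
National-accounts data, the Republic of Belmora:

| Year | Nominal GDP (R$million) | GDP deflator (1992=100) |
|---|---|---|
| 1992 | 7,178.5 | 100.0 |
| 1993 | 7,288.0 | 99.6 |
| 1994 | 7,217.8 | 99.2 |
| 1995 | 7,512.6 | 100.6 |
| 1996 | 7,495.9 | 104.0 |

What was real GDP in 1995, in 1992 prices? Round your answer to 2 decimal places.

R$7,467.79 million

Real GDP 1995 = 7512.6 / 1.006 = 7467.79.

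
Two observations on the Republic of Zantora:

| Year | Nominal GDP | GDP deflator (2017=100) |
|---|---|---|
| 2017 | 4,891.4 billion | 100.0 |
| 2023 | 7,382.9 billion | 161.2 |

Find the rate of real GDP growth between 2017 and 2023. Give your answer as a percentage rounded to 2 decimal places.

Deflate each year: 2017 → 4891.4/1.000 = 4891.40; 2023 → 7382.9/1.612 = 4579.96.
So real GDP changed by 4579.96/4891.40 − 1 = -0.0637, i.e. -6.37%.

-6.37%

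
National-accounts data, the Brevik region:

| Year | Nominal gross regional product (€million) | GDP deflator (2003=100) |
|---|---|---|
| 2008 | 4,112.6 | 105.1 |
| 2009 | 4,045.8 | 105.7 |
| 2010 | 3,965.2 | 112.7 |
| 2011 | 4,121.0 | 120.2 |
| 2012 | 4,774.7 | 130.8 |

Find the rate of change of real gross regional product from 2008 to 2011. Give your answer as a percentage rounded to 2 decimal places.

-12.38%

Real gross regional product 2008 = 4112.6/1.051 = 3913.04.
Real gross regional product 2011 = 4121.0/1.202 = 3428.45.
Change = 3428.45/3913.04 − 1 = -0.1238.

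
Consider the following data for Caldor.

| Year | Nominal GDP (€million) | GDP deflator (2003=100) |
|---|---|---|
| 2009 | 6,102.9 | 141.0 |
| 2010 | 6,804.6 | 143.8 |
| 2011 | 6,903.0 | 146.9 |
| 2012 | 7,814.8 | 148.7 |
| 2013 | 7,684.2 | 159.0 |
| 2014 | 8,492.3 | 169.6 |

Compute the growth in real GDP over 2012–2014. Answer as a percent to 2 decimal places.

Real GDP 2012 = 7814.8/1.487 = 5255.41.
Real GDP 2014 = 8492.3/1.696 = 5007.25.
Change = 5007.25/5255.41 − 1 = -0.0472.

-4.72%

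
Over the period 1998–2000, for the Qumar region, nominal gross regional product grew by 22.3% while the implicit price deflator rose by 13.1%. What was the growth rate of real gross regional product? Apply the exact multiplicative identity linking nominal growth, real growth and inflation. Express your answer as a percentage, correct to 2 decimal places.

8.13%

(1 + g_nom) = (1 + g_real)(1 + π), so g_real = 1.2230 / 1.1310 − 1 = 0.08134.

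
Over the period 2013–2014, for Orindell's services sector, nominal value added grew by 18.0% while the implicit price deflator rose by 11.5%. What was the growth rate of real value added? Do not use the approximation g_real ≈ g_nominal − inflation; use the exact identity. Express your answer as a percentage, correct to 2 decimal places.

5.83%

(1 + g_nom) = (1 + g_real)(1 + π), so g_real = 1.1800 / 1.1150 − 1 = 0.05830.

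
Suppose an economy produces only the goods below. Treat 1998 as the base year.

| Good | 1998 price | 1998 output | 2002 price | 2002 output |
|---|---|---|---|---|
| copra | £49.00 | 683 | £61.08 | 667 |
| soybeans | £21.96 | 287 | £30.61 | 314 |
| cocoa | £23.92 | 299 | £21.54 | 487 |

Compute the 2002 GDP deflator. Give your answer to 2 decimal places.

118.77

Nominal GDP 2002 = 61.08·667 + 30.61·314 + 21.54·487 = 60841.88.
Real GDP 2002 (at 1998 prices) = 49.00·667 + 21.96·314 + 23.92·487 = 51227.48.
Deflator = Nominal/Real × 100 = 60841.88/51227.48 × 100 = 118.768.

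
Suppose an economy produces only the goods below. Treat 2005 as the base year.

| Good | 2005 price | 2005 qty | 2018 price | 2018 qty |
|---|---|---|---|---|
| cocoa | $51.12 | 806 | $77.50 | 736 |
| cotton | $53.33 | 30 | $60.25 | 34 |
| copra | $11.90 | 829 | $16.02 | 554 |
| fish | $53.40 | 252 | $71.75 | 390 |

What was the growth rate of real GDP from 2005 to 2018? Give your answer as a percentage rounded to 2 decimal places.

1.11%

Real GDP 2005 = Nominal GDP 2005 = 51.12·806 + 53.33·30 + 11.90·829 + 53.40·252 = 66124.52.
Real GDP 2018 (at 2005 prices) = 51.12·736 + 53.33·34 + 11.90·554 + 53.40·390 = 66856.14.
Real growth = 66856.14/66124.52 − 1 = 0.0111.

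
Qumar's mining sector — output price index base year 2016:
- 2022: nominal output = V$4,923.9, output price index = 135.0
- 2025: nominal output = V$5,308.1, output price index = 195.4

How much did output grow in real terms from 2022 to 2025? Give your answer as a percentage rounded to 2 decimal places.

Deflate each year: 2022 → 4923.9/1.350 = 3647.33; 2025 → 5308.1/1.954 = 2716.53.
So real output changed by 2716.53/3647.33 − 1 = -0.2552, i.e. -25.52%.

-25.52%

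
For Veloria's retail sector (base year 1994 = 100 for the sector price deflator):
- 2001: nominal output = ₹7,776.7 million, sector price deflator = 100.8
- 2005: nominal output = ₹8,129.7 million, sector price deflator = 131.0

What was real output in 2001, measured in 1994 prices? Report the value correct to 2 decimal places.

₹7,714.98 million

Real output = Nominal / (sector price deflator/100) = 7776.7 / 1.008 = 7714.98.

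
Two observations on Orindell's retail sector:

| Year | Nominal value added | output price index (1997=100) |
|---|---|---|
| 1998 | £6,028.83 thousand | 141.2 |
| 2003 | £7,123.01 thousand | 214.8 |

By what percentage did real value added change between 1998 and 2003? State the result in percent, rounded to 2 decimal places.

-22.33%

Deflate each year: 1998 → 6028.83/1.412 = 4269.71; 2003 → 7123.01/2.148 = 3316.11.
So real value added changed by 3316.11/4269.71 − 1 = -0.2233, i.e. -22.33%.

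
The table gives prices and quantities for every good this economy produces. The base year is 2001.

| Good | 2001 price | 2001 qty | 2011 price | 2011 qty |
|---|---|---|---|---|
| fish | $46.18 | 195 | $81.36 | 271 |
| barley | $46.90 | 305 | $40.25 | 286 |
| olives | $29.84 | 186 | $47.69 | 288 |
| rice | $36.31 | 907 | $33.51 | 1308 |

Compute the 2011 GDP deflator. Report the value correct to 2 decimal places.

111.11

Nominal GDP 2011 = 81.36·271 + 40.25·286 + 47.69·288 + 33.51·1308 = 91125.86.
Real GDP 2011 (at 2001 prices) = 46.18·271 + 46.90·286 + 29.84·288 + 36.31·1308 = 82015.58.
Deflator = Nominal/Real × 100 = 91125.86/82015.58 × 100 = 111.108.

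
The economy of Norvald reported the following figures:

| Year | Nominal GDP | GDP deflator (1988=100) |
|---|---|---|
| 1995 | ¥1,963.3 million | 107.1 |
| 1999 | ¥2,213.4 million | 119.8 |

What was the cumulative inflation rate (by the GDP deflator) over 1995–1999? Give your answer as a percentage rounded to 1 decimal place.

11.9%

Price-level change = 119.8 / 107.1 − 1 = 0.1186.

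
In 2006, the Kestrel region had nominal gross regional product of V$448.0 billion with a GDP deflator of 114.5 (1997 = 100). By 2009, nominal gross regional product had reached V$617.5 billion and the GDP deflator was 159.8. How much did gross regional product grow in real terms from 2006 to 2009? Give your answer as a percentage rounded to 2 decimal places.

Real gross regional product 2006 = 448.0 / 1.145 = 391.27.
Real gross regional product 2009 = 617.5 / 1.598 = 386.42.
Real growth = 386.42 / 391.27 − 1 = -0.0124.

-1.24%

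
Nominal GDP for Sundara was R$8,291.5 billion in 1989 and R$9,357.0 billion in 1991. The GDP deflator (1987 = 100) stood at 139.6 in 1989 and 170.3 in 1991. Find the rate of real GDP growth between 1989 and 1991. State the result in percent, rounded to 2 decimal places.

-7.49%

Deflate each year: 1989 → 8291.5/1.396 = 5939.47; 1991 → 9357.0/1.703 = 5494.42.
So real GDP changed by 5494.42/5939.47 − 1 = -0.0749, i.e. -7.49%.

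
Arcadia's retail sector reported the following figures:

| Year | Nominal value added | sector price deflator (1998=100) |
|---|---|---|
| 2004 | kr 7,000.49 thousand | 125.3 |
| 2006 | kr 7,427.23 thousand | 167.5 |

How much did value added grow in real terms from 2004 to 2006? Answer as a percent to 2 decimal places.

-20.63%

Real value added 2004 = 7000.49 / 1.253 = 5586.98.
Real value added 2006 = 7427.23 / 1.675 = 4434.17.
Real growth = 4434.17 / 5586.98 − 1 = -0.2063.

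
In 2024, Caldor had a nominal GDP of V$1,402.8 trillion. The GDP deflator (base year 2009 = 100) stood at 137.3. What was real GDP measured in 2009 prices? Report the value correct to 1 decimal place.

V$1,021.7 trillion

Real GDP = Nominal / (GDP deflator/100) = 1402.8 / 1.373 = 1021.70.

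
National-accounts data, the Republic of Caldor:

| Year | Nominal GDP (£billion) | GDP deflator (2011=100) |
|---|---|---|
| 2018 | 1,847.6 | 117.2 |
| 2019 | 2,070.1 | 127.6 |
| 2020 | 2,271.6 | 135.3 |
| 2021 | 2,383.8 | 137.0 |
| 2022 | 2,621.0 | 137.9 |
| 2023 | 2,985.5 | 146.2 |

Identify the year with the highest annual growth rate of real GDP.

2019: real = 2070.1/1.276 = 1622.34; growth vs 2018 (1576.45) = 2.91%.
2020: real = 2271.6/1.353 = 1678.94; growth vs 2019 (1622.34) = 3.49%.
2021: real = 2383.8/1.370 = 1740.00; growth vs 2020 (1678.94) = 3.64%.
2022: real = 2621.0/1.379 = 1900.65; growth vs 2021 (1740.00) = 9.23%.
2023: real = 2985.5/1.462 = 2042.07; growth vs 2022 (1900.65) = 7.44%.

2022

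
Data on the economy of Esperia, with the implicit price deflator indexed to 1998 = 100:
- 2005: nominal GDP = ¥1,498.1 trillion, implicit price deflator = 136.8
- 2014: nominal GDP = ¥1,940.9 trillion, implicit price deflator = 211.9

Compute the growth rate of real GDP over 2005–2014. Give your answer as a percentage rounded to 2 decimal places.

Deflate each year: 2005 → 1498.1/1.368 = 1095.10; 2014 → 1940.9/2.119 = 915.95.
So real GDP changed by 915.95/1095.10 − 1 = -0.1636, i.e. -16.36%.

-16.36%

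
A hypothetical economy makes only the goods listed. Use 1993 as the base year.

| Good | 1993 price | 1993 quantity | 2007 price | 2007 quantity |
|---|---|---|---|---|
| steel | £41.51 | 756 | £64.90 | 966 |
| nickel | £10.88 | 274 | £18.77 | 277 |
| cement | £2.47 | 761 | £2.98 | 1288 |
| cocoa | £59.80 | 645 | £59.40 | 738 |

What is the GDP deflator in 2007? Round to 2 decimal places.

Nominal GDP 2007 = 64.90·966 + 18.77·277 + 2.98·1288 + 59.40·738 = 115568.13.
Real GDP 2007 (at 1993 prices) = 41.51·966 + 10.88·277 + 2.47·1288 + 59.80·738 = 90426.18.
Deflator = Nominal/Real × 100 = 115568.13/90426.18 × 100 = 127.804.

127.80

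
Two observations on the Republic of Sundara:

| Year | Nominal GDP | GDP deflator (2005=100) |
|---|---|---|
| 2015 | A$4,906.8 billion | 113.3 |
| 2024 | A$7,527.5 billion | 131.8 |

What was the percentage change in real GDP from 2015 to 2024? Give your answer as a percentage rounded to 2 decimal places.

31.88%

Real GDP 2015 = 4906.8 / 1.133 = 4330.80.
Real GDP 2024 = 7527.5 / 1.318 = 5711.31.
Real growth = 5711.31 / 4330.80 − 1 = 0.3188.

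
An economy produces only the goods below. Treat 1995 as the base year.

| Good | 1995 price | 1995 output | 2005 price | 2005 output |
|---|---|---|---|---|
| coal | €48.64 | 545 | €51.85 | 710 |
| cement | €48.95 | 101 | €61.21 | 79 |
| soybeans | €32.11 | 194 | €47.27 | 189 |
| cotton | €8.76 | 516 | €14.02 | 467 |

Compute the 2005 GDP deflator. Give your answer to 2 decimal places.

Nominal GDP 2005 = 51.85·710 + 61.21·79 + 47.27·189 + 14.02·467 = 57130.46.
Real GDP 2005 (at 1995 prices) = 48.64·710 + 48.95·79 + 32.11·189 + 8.76·467 = 48561.16.
Deflator = Nominal/Real × 100 = 57130.46/48561.16 × 100 = 117.646.

117.65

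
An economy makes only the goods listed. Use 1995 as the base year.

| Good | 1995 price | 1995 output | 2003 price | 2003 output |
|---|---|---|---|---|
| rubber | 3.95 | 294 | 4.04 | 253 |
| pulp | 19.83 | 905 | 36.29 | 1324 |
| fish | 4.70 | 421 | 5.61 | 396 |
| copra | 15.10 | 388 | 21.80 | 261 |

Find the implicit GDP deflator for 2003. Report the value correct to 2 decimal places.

Nominal GDP 2003 = 4.04·253 + 36.29·1324 + 5.61·396 + 21.80·261 = 56981.44.
Real GDP 2003 (at 1995 prices) = 3.95·253 + 19.83·1324 + 4.70·396 + 15.10·261 = 33056.57.
Deflator = Nominal/Real × 100 = 56981.44/33056.57 × 100 = 172.376.

172.38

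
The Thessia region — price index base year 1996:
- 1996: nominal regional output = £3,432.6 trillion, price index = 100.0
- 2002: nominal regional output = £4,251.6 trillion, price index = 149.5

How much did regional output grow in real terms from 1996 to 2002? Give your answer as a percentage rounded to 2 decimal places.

-17.15%

Deflate each year: 1996 → 3432.6/1.000 = 3432.60; 2002 → 4251.6/1.495 = 2843.88.
So real regional output changed by 2843.88/3432.60 − 1 = -0.1715, i.e. -17.15%.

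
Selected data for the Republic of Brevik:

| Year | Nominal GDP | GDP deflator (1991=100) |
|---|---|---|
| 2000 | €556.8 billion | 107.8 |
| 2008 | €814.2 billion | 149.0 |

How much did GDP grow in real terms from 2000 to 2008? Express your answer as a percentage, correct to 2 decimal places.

5.79%

Real GDP 2000 = 556.8 / 1.078 = 516.51.
Real GDP 2008 = 814.2 / 1.490 = 546.44.
Real growth = 546.44 / 516.51 − 1 = 0.0579.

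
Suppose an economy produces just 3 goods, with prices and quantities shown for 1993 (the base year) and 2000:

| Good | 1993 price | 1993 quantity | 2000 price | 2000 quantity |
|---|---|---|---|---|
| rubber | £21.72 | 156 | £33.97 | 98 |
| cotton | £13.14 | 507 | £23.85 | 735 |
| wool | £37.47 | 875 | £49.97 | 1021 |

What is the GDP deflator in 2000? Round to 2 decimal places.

Nominal GDP 2000 = 33.97·98 + 23.85·735 + 49.97·1021 = 71878.18.
Real GDP 2000 (at 1993 prices) = 21.72·98 + 13.14·735 + 37.47·1021 = 50043.33.
Deflator = Nominal/Real × 100 = 71878.18/50043.33 × 100 = 143.632.

143.63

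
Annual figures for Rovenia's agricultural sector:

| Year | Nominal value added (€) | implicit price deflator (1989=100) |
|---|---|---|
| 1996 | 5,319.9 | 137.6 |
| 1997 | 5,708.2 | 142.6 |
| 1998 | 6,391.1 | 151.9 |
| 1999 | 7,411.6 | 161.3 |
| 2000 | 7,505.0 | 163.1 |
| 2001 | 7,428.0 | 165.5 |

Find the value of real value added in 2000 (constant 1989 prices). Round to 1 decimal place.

Real value added 2000 = 7505.0 / 1.631 = 4601.47.

€4,601.5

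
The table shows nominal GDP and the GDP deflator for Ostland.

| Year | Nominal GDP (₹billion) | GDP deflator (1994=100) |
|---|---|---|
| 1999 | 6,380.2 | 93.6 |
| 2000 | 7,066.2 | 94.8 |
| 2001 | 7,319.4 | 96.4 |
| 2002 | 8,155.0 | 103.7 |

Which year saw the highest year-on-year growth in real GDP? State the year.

2000: real = 7066.2/0.948 = 7453.80; growth vs 1999 (6816.45) = 9.35%.
2001: real = 7319.4/0.964 = 7592.74; growth vs 2000 (7453.80) = 1.86%.
2002: real = 8155.0/1.037 = 7864.03; growth vs 2001 (7592.74) = 3.57%.

2000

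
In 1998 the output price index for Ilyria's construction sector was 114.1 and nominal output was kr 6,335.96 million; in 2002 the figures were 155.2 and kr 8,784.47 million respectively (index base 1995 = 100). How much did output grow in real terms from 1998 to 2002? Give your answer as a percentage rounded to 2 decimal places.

1.93%

Deflate each year: 1998 → 6335.96/1.141 = 5552.99; 2002 → 8784.47/1.552 = 5660.10.
So real output changed by 5660.10/5552.99 − 1 = 0.0193, i.e. 1.93%.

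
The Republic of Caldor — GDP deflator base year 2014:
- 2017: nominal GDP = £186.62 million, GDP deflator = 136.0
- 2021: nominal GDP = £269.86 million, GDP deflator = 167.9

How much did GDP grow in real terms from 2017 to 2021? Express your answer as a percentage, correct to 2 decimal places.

17.13%

Real GDP 2017 = 186.62 / 1.360 = 137.22.
Real GDP 2021 = 269.86 / 1.679 = 160.73.
Real growth = 160.73 / 137.22 − 1 = 0.1713.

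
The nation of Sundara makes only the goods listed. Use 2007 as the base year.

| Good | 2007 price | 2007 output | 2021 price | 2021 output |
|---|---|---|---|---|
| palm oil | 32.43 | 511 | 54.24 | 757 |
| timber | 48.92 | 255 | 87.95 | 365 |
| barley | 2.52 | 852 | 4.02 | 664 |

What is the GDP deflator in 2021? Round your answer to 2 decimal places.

Nominal GDP 2021 = 54.24·757 + 87.95·365 + 4.02·664 = 75830.71.
Real GDP 2021 (at 2007 prices) = 32.43·757 + 48.92·365 + 2.52·664 = 44078.59.
Deflator = Nominal/Real × 100 = 75830.71/44078.59 × 100 = 172.035.

172.04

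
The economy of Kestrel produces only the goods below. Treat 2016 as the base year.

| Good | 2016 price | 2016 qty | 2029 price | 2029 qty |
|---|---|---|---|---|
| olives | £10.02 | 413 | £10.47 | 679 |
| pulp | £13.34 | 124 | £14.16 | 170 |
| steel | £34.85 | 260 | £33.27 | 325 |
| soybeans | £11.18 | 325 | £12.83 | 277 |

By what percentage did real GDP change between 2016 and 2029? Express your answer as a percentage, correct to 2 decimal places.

27.09%

Real GDP 2016 = Nominal GDP 2016 = 10.02·413 + 13.34·124 + 34.85·260 + 11.18·325 = 18486.92.
Real GDP 2029 (at 2016 prices) = 10.02·679 + 13.34·170 + 34.85·325 + 11.18·277 = 23494.49.
Real growth = 23494.49/18486.92 − 1 = 0.2709.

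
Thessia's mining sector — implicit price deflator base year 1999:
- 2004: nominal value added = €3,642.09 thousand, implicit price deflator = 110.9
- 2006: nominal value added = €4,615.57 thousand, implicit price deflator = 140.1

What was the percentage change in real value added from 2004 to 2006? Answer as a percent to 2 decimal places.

0.32%

Real value added 2004 = 3642.09 / 1.109 = 3284.12.
Real value added 2006 = 4615.57 / 1.401 = 3294.48.
Real growth = 3294.48 / 3284.12 − 1 = 0.0032.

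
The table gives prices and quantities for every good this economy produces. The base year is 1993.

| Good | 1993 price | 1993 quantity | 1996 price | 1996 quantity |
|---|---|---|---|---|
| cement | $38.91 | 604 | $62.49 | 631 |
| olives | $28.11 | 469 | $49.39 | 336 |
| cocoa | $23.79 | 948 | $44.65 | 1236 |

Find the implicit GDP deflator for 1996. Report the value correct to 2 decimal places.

175.41

Nominal GDP 1996 = 62.49·631 + 49.39·336 + 44.65·1236 = 111213.63.
Real GDP 1996 (at 1993 prices) = 38.91·631 + 28.11·336 + 23.79·1236 = 63401.61.
Deflator = Nominal/Real × 100 = 111213.63/63401.61 × 100 = 175.411.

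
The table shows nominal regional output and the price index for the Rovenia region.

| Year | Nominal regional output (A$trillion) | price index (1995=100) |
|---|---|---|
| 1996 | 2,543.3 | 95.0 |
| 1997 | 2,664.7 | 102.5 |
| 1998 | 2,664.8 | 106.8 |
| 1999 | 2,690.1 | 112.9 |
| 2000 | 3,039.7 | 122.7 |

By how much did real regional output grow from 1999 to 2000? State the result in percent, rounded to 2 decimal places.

3.97%

Real regional output 1999 = 2690.1/1.129 = 2382.73.
Real regional output 2000 = 3039.7/1.227 = 2477.34.
Change = 2477.34/2382.73 − 1 = 0.0397.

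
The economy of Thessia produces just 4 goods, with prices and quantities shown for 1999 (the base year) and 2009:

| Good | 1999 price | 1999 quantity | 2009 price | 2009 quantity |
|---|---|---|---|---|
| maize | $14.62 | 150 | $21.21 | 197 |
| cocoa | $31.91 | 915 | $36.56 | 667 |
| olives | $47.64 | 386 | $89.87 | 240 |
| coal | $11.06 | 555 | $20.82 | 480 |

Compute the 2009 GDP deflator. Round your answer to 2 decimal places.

Nominal GDP 2009 = 21.21·197 + 36.56·667 + 89.87·240 + 20.82·480 = 60126.29.
Real GDP 2009 (at 1999 prices) = 14.62·197 + 31.91·667 + 47.64·240 + 11.06·480 = 40906.51.
Deflator = Nominal/Real × 100 = 60126.29/40906.51 × 100 = 146.985.

146.98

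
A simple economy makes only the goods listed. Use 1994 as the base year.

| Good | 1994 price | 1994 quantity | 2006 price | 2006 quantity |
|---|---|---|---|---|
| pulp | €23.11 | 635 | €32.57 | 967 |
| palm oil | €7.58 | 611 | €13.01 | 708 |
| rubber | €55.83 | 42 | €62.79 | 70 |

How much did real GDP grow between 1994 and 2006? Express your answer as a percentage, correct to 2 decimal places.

Real GDP 1994 = Nominal GDP 1994 = 23.11·635 + 7.58·611 + 55.83·42 = 21651.09.
Real GDP 2006 (at 1994 prices) = 23.11·967 + 7.58·708 + 55.83·70 = 31622.11.
Real growth = 31622.11/21651.09 − 1 = 0.4605.

46.05%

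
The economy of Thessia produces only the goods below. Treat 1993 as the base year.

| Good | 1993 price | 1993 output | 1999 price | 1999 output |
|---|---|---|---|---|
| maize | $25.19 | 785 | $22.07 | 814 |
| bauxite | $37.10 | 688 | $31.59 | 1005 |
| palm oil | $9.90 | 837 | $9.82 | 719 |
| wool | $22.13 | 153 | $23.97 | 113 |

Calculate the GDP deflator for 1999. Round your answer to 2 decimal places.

88.24

Nominal GDP 1999 = 22.07·814 + 31.59·1005 + 9.82·719 + 23.97·113 = 59482.12.
Real GDP 1999 (at 1993 prices) = 25.19·814 + 37.10·1005 + 9.90·719 + 22.13·113 = 67408.95.
Deflator = Nominal/Real × 100 = 59482.12/67408.95 × 100 = 88.241.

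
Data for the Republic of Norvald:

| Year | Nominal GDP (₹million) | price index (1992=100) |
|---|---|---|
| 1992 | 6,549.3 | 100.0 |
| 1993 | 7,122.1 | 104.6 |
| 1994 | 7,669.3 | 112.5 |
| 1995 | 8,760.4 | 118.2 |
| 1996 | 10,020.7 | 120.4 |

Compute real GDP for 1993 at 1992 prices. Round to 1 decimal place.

₹6,808.9 million

Real GDP 1993 = 7122.1 / 1.046 = 6808.89.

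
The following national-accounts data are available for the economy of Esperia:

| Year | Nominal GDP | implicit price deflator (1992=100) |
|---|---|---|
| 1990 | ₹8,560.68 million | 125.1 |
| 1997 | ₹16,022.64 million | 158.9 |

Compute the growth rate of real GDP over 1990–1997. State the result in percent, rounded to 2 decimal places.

Real GDP 1990 = 8560.68 / 1.251 = 6843.07.
Real GDP 1997 = 16022.64 / 1.589 = 10083.47.
Real growth = 10083.47 / 6843.07 − 1 = 0.4735.

47.35%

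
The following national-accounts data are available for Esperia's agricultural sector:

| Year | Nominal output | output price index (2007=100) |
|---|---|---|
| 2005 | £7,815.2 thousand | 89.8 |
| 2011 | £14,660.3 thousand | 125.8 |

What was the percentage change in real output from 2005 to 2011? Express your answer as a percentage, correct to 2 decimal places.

Real output 2005 = 7815.2 / 0.898 = 8702.90.
Real output 2011 = 14660.3 / 1.258 = 11653.66.
Real growth = 11653.66 / 8702.90 − 1 = 0.3391.

33.91%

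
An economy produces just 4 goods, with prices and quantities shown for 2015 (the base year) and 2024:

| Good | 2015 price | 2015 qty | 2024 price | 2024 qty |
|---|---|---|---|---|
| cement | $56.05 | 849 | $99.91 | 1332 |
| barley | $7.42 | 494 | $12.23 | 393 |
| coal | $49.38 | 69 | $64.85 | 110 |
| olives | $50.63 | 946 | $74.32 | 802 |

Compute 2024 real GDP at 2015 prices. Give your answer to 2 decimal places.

Real GDP 2024 = Σ (p_2015 × q_2024) = 56.05·1332 + 7.42·393 + 49.38·110 + 50.63·802 = 123611.72.

$123611.72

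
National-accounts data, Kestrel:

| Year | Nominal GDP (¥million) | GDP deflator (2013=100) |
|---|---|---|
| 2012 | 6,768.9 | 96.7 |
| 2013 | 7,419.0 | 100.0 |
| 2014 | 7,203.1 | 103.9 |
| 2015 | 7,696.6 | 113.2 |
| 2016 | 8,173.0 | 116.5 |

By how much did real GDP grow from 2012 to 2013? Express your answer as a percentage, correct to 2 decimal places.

Real GDP 2012 = 6768.9/0.967 = 6999.90.
Real GDP 2013 = 7419.0/1.000 = 7419.00.
Change = 7419.00/6999.90 − 1 = 0.0599.

5.99%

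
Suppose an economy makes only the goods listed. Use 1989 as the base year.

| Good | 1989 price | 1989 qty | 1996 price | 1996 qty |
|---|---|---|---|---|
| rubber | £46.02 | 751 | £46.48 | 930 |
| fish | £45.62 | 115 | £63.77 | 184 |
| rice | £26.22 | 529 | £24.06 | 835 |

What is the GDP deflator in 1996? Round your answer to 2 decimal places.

102.69

Nominal GDP 1996 = 46.48·930 + 63.77·184 + 24.06·835 = 75050.18.
Real GDP 1996 (at 1989 prices) = 46.02·930 + 45.62·184 + 26.22·835 = 73086.38.
Deflator = Nominal/Real × 100 = 75050.18/73086.38 × 100 = 102.687.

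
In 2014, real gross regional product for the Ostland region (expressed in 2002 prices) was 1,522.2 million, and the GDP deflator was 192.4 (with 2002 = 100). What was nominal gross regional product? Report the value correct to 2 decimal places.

2,928.71 million

Nominal gross regional product = Real × (GDP deflator/100) = 1522.2 × 1.924 = 2928.71.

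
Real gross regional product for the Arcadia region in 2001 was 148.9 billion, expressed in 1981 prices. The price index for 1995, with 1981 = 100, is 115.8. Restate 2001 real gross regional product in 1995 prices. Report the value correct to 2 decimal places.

172.43 billion

Real gross regional product in 1995 prices = Real gross regional product in 1981 prices × (P_1995/P_1981) = 148.9 × 1.158 = 172.43.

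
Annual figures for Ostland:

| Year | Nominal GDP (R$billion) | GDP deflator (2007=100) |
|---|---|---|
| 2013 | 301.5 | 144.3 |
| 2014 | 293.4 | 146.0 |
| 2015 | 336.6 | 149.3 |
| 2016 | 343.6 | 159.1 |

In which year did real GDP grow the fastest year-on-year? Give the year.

2015

2014: real = 293.4/1.460 = 200.96; growth vs 2013 (208.94) = -3.82%.
2015: real = 336.6/1.493 = 225.45; growth vs 2014 (200.96) = 12.19%.
2016: real = 343.6/1.591 = 215.96; growth vs 2015 (225.45) = -4.21%.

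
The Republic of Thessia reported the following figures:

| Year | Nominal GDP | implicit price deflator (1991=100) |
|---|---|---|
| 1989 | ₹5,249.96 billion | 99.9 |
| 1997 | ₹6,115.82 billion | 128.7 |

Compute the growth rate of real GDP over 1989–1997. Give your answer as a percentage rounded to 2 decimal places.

Real GDP 1989 = 5249.96 / 0.999 = 5255.22.
Real GDP 1997 = 6115.82 / 1.287 = 4752.00.
Real growth = 4752.00 / 5255.22 − 1 = -0.0958.

-9.58%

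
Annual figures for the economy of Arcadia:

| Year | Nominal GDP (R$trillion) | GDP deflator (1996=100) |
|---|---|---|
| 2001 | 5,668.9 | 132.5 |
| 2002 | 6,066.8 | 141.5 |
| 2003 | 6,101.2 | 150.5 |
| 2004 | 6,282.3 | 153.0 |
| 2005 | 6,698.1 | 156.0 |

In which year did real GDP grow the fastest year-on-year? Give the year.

2005

2002: real = 6066.8/1.415 = 4287.49; growth vs 2001 (4278.42) = 0.21%.
2003: real = 6101.2/1.505 = 4053.95; growth vs 2002 (4287.49) = -5.45%.
2004: real = 6282.3/1.530 = 4106.08; growth vs 2003 (4053.95) = 1.29%.
2005: real = 6698.1/1.560 = 4293.65; growth vs 2004 (4106.08) = 4.57%.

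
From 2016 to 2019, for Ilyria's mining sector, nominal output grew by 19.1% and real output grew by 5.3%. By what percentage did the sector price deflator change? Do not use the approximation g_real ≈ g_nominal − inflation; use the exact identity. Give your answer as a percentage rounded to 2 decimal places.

(1 + g_nom) = (1 + g_real)(1 + π), so π = 1.1910 / 1.0530 − 1 = 0.13105.

13.11%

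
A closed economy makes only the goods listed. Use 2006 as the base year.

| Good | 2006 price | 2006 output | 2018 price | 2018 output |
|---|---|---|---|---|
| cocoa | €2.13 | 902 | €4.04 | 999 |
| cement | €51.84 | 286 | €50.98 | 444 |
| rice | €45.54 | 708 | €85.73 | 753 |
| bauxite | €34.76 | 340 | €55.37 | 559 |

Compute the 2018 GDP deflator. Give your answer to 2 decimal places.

Nominal GDP 2018 = 4.04·999 + 50.98·444 + 85.73·753 + 55.37·559 = 122177.60.
Real GDP 2018 (at 2006 prices) = 2.13·999 + 51.84·444 + 45.54·753 + 34.76·559 = 78867.29.
Deflator = Nominal/Real × 100 = 122177.60/78867.29 × 100 = 154.915.

154.92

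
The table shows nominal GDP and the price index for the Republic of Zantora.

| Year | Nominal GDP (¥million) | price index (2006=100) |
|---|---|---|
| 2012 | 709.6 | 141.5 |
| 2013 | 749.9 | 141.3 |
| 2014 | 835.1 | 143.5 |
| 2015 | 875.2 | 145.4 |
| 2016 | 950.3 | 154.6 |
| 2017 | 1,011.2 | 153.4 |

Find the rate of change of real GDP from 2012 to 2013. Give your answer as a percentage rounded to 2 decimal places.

5.83%

Real GDP 2012 = 709.6/1.415 = 501.48.
Real GDP 2013 = 749.9/1.413 = 530.71.
Change = 530.71/501.48 − 1 = 0.0583.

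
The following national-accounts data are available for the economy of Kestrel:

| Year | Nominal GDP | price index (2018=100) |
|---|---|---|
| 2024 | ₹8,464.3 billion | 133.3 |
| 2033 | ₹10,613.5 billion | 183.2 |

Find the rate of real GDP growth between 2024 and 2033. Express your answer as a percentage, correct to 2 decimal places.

Deflate each year: 2024 → 8464.3/1.333 = 6349.81; 2033 → 10613.5/1.832 = 5793.40.
So real GDP changed by 5793.40/6349.81 − 1 = -0.0876, i.e. -8.76%.

-8.76%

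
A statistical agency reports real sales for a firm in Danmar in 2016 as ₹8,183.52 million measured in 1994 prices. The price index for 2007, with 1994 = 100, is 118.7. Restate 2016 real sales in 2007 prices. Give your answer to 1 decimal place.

Real sales in 2007 prices = Real sales in 1994 prices × (P_2007/P_1994) = 8183.52 × 1.187 = 9713.84.

₹9,713.8 million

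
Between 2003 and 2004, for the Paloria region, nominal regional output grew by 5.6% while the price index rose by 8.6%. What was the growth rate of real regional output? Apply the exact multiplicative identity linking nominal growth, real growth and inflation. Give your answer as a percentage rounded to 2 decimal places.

(1 + g_nom) = (1 + g_real)(1 + π), so g_real = 1.0560 / 1.0860 − 1 = -0.02762.

-2.76%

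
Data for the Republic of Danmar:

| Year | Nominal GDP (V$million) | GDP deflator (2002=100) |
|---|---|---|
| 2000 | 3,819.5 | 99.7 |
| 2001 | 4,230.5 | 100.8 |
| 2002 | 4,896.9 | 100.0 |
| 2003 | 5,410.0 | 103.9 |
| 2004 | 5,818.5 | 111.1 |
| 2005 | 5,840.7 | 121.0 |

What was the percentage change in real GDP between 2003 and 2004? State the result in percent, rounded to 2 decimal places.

Real GDP 2003 = 5410.0/1.039 = 5206.93.
Real GDP 2004 = 5818.5/1.111 = 5237.17.
Change = 5237.17/5206.93 − 1 = 0.0058.

0.58%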